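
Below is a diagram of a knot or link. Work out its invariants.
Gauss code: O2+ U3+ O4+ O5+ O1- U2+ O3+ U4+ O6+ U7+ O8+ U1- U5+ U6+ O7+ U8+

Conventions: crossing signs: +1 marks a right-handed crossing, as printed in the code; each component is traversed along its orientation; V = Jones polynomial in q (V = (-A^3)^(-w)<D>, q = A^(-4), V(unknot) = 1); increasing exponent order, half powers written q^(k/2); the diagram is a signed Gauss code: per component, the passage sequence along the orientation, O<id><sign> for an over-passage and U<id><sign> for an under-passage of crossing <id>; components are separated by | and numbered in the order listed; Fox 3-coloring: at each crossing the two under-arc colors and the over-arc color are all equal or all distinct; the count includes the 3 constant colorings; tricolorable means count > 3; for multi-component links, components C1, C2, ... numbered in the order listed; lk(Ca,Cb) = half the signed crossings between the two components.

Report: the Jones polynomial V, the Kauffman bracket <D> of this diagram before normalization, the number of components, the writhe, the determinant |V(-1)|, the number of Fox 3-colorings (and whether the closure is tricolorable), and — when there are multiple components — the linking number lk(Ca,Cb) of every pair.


Jones polynomial: V(q) = q^2 + 2q^4 - 2q^5 + q^6 - 2q^7 + q^8
<D> = A^-14 - 2A^-10 + A^-6 - 2A^-2 + 2A^2 + A^10; writhe +6
components 1, writhe +6 (8 crossings)
3-colorings: 27 of 3^8, det 9 — tricolorable
note: w = +6 shifts under R1 moves; the (-A^3)^(-6) factor cancels that in V


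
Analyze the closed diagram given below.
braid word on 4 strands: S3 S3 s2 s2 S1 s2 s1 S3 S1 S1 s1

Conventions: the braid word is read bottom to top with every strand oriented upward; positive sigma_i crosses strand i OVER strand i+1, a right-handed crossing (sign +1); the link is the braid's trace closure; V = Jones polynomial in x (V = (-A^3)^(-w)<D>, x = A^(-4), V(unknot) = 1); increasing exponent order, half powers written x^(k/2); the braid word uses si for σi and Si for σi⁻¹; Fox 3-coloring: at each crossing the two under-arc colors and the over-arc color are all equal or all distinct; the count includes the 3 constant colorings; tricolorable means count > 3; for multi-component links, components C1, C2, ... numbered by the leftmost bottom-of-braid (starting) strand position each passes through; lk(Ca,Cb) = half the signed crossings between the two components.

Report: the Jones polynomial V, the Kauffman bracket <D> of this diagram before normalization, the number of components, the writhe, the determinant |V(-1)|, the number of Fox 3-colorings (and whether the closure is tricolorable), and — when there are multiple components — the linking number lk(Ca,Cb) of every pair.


V(x) = -x^-3 + x^-2 - x^-1 + 3 - x + x^2 - x^3
bracket: A^-15 - A^-11 + A^-7 - 3A^-3 + A - A^5 + A^9, w = -1
1 component, writhe -1, over 11 crossings
det 9, colorings 27 of 3^11 — tricolorable
observation: w = -1 (over 11 crossings) is diagram-only; (-A^3)^(1) removes it from V


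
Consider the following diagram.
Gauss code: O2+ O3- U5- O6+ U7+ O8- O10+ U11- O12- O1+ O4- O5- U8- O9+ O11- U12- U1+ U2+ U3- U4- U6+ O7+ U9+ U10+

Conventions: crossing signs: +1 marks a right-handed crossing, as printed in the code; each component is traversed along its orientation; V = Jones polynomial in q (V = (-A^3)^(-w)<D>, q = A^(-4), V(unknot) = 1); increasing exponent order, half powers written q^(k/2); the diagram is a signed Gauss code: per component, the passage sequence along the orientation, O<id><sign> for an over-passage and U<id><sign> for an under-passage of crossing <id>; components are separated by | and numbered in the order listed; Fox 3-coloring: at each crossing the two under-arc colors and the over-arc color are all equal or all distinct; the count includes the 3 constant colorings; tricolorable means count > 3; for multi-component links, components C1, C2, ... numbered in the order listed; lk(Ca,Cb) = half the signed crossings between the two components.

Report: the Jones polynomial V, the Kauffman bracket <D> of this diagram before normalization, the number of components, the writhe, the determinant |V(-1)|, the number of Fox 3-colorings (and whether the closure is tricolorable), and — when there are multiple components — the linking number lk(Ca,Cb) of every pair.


Jones polynomial: V(q) = -q^-3 + q^-2 - q^-1 + 3 - q + q^2 - q^3
<D> = -A^-12 + A^-8 - A^-4 + 3 - A^4 + A^8 - A^12; writhe 0
components 1, writhe 0 (12 crossings)
3-colorings: 27 of 3^12, det 9 — tricolorable
note: w = 0 shifts under R1 moves; the (-A^3)^(0) factor cancels that in V


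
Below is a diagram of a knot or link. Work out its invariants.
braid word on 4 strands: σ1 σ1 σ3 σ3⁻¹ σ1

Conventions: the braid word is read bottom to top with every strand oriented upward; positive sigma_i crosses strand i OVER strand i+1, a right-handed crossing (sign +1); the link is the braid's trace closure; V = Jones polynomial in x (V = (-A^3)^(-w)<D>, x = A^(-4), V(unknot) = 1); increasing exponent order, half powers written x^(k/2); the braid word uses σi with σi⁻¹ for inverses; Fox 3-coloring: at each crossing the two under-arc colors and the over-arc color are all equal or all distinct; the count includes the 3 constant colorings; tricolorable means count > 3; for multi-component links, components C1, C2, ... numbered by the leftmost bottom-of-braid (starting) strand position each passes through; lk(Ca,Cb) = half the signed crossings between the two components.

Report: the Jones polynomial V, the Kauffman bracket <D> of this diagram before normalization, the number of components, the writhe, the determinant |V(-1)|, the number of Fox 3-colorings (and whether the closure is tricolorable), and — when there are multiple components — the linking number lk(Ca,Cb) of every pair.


Jones polynomial: V(x) = 1 + 2x + 2x^2 + x^3 - x^4 - x^5
<D> = A^-11 + A^-7 - A^-3 - 2A - 2A^5 - A^9; writhe +3
components 3, writhe +3 (5 crossings)
linking number lk(C1,C2) = 0
lk(C1,C3): 0
lk(C2,C3) = 0
3-colorings: 81 of 3^6, det 0 — tricolorable
note: the span of V is 5, within the link bound 5 + 3 - 1


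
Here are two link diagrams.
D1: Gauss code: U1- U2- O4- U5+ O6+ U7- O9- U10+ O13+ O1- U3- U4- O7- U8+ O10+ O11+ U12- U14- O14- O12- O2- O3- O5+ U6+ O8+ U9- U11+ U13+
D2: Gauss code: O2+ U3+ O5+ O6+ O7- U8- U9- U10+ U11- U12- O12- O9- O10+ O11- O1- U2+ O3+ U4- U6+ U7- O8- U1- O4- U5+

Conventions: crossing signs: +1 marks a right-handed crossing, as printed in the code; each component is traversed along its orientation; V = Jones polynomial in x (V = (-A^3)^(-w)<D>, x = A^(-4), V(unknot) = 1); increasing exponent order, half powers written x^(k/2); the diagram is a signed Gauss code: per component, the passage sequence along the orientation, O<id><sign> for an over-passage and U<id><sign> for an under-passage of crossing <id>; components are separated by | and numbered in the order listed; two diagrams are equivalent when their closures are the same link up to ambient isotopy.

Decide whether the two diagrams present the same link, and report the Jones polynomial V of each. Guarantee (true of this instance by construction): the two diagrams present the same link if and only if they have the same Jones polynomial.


equivalent: yes
D1 (bracket -A^-18 + 2A^-14 - 2A^-10 + 3A^-6 - 2A^-2 + 2A^2 - A^6; 14 crossings at w = -2): V = -x^-3 + 2x^-2 - 2x^-1 + 3 - 2x + 2x^2 - x^3
D2 (bracket -A^-18 + 2A^-14 - 2A^-10 + 3A^-6 - 2A^-2 + 2A^2 - A^6; 12 crossings at w = -2): V = -x^-3 + 2x^-2 - 2x^-1 + 3 - 2x + 2x^2 - x^3
key observation: one V(x) for all 2 diagrams — one class (guaranteed)


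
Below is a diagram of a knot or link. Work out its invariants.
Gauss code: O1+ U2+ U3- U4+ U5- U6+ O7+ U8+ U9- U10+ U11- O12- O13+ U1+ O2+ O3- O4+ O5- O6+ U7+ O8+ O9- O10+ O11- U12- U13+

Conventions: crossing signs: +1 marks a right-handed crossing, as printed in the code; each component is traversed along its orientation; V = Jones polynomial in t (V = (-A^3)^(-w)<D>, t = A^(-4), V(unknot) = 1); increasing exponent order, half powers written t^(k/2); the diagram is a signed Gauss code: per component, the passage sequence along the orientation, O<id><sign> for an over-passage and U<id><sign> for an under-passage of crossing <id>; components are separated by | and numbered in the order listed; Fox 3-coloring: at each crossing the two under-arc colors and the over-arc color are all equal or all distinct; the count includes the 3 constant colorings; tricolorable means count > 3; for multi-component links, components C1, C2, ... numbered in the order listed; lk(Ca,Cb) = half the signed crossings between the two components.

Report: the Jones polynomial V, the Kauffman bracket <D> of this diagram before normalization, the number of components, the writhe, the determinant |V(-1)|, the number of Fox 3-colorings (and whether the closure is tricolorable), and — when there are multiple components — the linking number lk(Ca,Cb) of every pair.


V = t + t^3 - t^4
<D> = A^-7 - A^-3 - A^5 (w = +3)
1 component over 13 crossings, w = +3
9 Fox colorings among 3^13, |V(-1)| = 3: tricolorable
why: the span of V is 3, forcing >= 3 crossings in any diagram


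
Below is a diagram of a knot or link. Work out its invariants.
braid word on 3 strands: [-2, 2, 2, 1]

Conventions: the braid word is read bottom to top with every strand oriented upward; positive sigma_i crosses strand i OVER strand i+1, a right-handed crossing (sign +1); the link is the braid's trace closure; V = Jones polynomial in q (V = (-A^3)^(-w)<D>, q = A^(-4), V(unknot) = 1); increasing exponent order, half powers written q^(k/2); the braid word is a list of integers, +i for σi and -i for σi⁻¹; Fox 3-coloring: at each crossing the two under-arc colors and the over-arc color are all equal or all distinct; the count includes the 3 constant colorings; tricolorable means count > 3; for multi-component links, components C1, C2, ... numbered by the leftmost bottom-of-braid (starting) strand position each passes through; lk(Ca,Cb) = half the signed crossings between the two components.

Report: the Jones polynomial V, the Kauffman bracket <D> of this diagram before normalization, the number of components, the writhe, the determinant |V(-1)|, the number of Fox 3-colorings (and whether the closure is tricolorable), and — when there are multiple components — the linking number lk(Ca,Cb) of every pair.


Jones polynomial: V(q) = 1
<D> = A^6; writhe +2
components 1, writhe +2 (4 crossings)
3-colorings: 3 of 3^4, det 1 — not tricolorable
note: w = +2 shifts under R1 moves; the (-A^3)^(-2) factor cancels that in V


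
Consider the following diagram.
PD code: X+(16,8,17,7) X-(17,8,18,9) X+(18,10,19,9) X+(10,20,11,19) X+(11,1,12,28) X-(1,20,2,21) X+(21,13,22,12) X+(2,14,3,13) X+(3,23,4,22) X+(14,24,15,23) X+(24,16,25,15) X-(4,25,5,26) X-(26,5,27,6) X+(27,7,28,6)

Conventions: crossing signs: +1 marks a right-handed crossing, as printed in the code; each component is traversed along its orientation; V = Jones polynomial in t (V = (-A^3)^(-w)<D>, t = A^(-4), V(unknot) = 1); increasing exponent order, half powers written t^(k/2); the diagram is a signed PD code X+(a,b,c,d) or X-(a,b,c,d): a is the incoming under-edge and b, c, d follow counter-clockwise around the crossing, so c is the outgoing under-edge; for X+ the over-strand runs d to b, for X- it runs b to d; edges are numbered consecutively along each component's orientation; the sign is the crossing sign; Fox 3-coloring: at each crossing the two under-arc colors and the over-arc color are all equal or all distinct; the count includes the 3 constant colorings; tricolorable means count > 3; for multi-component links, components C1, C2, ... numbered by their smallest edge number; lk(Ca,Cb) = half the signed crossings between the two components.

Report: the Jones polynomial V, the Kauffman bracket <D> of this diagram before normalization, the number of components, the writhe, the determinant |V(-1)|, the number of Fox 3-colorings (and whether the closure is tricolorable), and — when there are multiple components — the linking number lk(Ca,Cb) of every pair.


V = t^2 - t^3 + 3t^4 - 3t^5 + 3t^6 - 3t^7 + 2t^8 - t^9
<D> = -A^-18 + 2A^-14 - 3A^-10 + 3A^-6 - 3A^-2 + 3A^2 - A^6 + A^10 (w = +6)
1 component over 14 crossings, w = +6
3 Fox colorings among 3^14, |V(-1)| = 17: not tricolorable
why: det 17 = |V(-1)|; not divisible by 3, so not tricolorable


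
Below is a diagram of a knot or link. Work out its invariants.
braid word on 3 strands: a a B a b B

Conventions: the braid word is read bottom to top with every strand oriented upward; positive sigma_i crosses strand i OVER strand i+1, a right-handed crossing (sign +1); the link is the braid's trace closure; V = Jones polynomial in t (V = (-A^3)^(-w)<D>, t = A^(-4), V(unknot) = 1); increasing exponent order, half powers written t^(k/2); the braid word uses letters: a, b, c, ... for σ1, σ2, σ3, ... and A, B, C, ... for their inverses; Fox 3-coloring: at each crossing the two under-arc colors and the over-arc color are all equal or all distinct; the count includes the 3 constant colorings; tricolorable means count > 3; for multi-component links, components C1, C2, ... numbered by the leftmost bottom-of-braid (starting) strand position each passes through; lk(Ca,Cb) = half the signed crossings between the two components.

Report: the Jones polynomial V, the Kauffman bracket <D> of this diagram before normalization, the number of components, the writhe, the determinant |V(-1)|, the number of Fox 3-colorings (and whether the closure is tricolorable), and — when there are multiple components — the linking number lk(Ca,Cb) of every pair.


V = t + t^3 - t^4
<D> = -A^-10 + A^-6 + A^2 (w = +2)
1 component over 6 crossings, w = +2
9 Fox colorings among 3^6, |V(-1)| = 3: tricolorable
why: w = +2 shifts under R1 moves; the (-A^3)^(-2) factor cancels that in V


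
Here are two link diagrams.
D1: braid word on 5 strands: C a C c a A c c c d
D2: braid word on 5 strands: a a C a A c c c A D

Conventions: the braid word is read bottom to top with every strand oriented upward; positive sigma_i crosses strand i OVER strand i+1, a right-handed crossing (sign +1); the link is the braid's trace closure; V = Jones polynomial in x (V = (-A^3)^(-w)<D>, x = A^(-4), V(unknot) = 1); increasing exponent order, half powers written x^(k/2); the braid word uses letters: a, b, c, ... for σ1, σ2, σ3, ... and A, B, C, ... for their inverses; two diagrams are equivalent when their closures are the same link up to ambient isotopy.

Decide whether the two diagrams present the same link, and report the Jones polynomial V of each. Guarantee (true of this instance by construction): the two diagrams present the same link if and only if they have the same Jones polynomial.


equivalent: yes
V(D1) = 1 + x + x^2 + x^3  (w +4, c 10, <D> = 1 + A^4 + A^8 + A^12)
D2 (bracket A^-6 + A^-2 + A^2 + A^6; 10 crossings at w = +2): V = 1 + x + x^2 + x^3
why: all 2 diagrams share one V(x), hence one class


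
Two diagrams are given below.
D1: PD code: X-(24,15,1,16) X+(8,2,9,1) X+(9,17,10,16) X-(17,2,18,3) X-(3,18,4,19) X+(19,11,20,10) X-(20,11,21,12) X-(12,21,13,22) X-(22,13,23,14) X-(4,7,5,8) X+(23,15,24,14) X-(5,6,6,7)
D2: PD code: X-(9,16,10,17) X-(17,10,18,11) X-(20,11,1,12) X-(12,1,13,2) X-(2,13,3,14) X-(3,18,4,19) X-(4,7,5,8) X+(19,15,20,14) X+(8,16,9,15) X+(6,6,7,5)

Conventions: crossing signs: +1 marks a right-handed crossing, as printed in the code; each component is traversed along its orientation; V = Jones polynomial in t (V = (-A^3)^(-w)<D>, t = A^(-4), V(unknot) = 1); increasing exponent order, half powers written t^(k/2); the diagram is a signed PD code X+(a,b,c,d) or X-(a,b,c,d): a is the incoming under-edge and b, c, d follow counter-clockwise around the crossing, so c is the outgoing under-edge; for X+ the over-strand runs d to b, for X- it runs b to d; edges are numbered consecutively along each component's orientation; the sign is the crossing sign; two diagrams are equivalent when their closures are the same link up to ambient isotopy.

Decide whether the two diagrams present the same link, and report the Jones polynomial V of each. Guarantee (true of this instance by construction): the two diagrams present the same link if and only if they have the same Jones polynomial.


same link: no
V(D1) = -t^-4 + t^-3 + t^-1  [12 crossings, <D> = A^-8 + 1 - A^4, w = -4]
V(D2) = -t^-6 + t^-5 - t^-4 + 2t^-3 - t^-2 + t^-1  [10 crossings, <D> = A^-8 - A^-4 + 2 - A^4 + A^8 - A^12, w = -4]
insight: 2 classes among 2 diagrams; unequal V(t) rules out equality


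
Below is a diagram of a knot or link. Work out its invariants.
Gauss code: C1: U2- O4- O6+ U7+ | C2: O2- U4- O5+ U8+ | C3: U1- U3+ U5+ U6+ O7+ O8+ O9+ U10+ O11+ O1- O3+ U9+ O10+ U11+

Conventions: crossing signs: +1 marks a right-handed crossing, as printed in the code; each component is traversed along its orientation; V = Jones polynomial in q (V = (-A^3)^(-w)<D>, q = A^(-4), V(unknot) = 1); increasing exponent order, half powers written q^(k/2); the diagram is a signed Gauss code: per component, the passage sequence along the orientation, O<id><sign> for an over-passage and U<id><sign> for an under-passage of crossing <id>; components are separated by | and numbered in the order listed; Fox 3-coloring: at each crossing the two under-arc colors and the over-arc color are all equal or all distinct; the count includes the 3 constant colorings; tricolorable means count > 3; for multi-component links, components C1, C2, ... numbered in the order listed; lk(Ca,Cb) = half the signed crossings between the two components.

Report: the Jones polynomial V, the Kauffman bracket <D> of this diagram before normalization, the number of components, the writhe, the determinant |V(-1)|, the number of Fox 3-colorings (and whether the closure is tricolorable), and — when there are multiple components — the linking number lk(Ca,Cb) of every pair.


V = 2q + 3q^3 - 2q^4 + 2q^5 - q^6 + q^7 - q^8
<D> = A^-17 - A^-13 + A^-9 - 2A^-5 + 2A^-1 - 3A^3 - 2A^11 (w = +5)
3 components over 11 crossings, w = +5
lk(C1,C2): -1
lk(C1,C3) = +1
linking number lk(C2,C3) = +1
9 Fox colorings among 3^11, |V(-1)| = 12: tricolorable
why: |V(-1)| = 12: so tricolorable, since 3 divides 12


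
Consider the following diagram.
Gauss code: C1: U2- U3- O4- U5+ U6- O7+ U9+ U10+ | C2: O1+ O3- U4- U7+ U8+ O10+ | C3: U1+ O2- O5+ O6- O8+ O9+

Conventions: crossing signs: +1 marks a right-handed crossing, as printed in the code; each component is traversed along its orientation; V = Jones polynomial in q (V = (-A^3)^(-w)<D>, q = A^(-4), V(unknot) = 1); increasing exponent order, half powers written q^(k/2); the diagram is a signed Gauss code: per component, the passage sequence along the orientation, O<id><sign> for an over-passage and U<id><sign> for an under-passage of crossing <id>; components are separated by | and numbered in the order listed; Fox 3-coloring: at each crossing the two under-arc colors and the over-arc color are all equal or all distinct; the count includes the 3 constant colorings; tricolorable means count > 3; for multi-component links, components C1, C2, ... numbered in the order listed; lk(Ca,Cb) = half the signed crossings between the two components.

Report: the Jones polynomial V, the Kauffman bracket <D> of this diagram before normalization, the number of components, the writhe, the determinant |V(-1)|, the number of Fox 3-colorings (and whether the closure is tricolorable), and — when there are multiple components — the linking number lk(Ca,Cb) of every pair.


V = 1 + q + q^2 + q^3
<D> = A^-6 + A^-2 + A^2 + A^6 (w = +2)
3 components over 10 crossings, w = +2
lk(C1,C2): 0
lk(C1,C3) = 0
linking number lk(C2,C3) = +1
9 Fox colorings among 3^10, |V(-1)| = 0: tricolorable
why: det 0 = |V(-1)|; divisible by 3, so tricolorable


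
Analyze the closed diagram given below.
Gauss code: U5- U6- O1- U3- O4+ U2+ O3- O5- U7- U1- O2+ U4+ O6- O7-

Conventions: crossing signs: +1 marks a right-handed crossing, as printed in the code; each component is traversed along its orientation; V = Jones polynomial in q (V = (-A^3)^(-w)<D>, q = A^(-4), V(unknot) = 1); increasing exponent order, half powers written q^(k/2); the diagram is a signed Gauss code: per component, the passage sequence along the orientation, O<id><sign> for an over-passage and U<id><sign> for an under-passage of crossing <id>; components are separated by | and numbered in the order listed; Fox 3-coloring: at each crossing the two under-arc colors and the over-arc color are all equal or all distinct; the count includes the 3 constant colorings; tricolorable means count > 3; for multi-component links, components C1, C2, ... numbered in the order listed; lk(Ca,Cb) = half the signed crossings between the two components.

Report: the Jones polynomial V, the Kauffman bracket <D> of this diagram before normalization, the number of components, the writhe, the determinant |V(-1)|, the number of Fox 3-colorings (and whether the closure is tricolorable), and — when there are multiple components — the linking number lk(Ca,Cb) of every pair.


V = q^-5 - 2q^-4 + 2q^-3 - 2q^-2 + 2q^-1 - 1 + q
<D> = -A^-13 + A^-9 - 2A^-5 + 2A^-1 - 2A^3 + 2A^7 - A^11 (w = -3)
1 component over 7 crossings, w = -3
3 Fox colorings among 3^7, |V(-1)| = 11: not tricolorable
why: det 11 = |V(-1)|; not divisible by 3, so not tricolorable


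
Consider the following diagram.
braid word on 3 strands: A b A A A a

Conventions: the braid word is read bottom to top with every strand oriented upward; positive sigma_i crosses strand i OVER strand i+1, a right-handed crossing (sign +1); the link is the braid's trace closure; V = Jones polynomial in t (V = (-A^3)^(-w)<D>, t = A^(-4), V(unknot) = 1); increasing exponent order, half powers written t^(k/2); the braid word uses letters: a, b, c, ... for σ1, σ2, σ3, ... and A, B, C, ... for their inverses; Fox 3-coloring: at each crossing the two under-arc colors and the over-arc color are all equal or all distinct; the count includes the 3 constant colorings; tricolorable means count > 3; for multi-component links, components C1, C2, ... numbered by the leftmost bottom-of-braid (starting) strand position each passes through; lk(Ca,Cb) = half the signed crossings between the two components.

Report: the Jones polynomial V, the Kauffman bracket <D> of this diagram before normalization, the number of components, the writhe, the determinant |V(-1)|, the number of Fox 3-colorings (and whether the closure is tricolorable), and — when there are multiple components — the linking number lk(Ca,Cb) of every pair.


V = -t^-4 + t^-3 + t^-1
<D> = A^-2 + A^6 - A^10 (w = -2)
1 component over 6 crossings, w = -2
9 Fox colorings among 3^6, |V(-1)| = 3: tricolorable
why: w = -2 (over 6 crossings) is diagram-only; (-A^3)^(2) removes it from V


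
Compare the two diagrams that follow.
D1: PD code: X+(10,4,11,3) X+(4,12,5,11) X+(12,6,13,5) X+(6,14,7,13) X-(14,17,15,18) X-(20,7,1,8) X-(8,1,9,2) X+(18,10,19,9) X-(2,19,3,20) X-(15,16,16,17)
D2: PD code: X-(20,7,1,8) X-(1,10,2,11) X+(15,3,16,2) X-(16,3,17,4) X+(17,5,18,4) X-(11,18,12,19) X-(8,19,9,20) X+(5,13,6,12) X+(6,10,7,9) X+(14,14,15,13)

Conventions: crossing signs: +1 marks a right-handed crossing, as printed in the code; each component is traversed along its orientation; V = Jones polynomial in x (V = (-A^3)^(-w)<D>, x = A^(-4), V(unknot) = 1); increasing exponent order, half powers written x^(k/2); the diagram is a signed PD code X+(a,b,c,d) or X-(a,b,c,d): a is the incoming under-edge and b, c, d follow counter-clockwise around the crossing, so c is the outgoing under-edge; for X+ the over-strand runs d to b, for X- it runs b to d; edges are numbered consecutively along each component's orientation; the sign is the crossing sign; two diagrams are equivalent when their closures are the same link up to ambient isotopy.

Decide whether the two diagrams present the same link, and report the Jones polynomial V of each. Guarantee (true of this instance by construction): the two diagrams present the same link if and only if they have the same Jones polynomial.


equivalent: no
V(D1) = -x^-2 + 2x^-1 - 2 + 4x - 4x^2 + 4x^3 - 3x^4 + 2x^5 - x^6  (w 0, c 10, <D> = -A^-24 + 2A^-20 - 3A^-16 + 4A^-12 - 4A^-8 + 4A^-4 - 2 + 2A^4 - A^8)
D2 (bracket A^-8 - A^-4 + 2 - 2A^4 + A^8 - A^12 + A^16; 10 crossings at w = 0): V = x^-4 - x^-3 + x^-2 - 2x^-1 + 2 - x + x^2
why: 2 classes among 2 diagrams; unequal V(x) rules out equality


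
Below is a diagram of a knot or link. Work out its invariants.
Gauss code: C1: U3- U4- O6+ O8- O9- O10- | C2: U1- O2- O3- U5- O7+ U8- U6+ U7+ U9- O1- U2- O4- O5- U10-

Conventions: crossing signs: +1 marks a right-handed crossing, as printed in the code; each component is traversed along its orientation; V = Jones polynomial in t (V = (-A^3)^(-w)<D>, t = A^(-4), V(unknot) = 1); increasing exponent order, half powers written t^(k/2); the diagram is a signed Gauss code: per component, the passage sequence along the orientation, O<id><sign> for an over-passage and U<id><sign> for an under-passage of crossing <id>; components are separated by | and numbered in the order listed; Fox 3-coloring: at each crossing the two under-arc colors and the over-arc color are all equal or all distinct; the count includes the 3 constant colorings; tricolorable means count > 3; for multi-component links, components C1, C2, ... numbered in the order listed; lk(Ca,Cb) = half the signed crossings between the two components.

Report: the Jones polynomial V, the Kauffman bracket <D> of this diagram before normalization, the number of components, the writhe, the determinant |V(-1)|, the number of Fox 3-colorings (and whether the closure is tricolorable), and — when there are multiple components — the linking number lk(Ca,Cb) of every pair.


V = t^(-15/2) - t^(-13/2) - t^(-9/2) - t^(-5/2)
<D> = -A^-8 - 1 - A^8 + A^12 (w = -6)
2 components over 10 crossings, w = -6
lk(C1,C2): -2
3 Fox colorings among 3^10, |V(-1)| = 4: not tricolorable
why: the span of V is 5, within the link bound 10 + 2 - 1


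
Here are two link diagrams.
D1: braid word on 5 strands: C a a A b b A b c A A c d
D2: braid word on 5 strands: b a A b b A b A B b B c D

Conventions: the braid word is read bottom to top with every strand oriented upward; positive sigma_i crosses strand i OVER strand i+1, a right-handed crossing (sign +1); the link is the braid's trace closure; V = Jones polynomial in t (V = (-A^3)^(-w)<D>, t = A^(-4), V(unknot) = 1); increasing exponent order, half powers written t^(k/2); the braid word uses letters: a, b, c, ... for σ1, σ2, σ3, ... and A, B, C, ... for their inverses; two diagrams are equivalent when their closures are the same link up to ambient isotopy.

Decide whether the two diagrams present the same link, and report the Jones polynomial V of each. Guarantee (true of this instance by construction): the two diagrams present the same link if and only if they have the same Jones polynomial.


equivalent: yes
D1 (bracket -A^-5 + 2A^-1 - A^3 + 2A^7 - A^11 + A^15; 13 crossings at w = +3): V = -t^(-3/2) + t^(-1/2) - 2t^(1/2) + t^(3/2) - 2t^(5/2) + t^(7/2)
V(D2) = -t^(-3/2) + t^(-1/2) - 2t^(1/2) + t^(3/2) - 2t^(5/2) + t^(7/2)  [13 crossings, <D> = -A^-11 + 2A^-7 - A^-3 + 2A - A^5 + A^9, w = +1]
observation: D2 (13 crossings) and D1 (13) are Markov-related braid presentations


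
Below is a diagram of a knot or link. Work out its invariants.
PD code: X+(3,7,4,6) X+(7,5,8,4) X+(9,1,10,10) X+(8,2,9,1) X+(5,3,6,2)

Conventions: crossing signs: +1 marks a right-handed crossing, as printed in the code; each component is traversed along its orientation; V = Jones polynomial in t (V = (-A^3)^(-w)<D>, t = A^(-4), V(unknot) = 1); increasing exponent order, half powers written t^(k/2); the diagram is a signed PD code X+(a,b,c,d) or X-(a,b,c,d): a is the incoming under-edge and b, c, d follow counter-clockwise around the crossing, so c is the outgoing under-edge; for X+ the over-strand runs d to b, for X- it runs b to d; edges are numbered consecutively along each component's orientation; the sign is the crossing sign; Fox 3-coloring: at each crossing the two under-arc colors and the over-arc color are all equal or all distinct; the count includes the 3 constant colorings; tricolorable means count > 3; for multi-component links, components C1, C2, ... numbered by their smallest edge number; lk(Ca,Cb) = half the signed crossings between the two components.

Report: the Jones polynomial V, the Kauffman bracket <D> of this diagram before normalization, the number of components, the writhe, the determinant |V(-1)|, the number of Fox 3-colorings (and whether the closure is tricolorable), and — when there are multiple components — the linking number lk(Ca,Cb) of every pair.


V = t + t^3 - t^4
<D> = A^-1 - A^3 - A^11 (w = +5)
1 component over 5 crossings, w = +5
9 Fox colorings among 3^5, |V(-1)| = 3: tricolorable
why: V spans 3 powers of t: at least 3 crossings in any diagram


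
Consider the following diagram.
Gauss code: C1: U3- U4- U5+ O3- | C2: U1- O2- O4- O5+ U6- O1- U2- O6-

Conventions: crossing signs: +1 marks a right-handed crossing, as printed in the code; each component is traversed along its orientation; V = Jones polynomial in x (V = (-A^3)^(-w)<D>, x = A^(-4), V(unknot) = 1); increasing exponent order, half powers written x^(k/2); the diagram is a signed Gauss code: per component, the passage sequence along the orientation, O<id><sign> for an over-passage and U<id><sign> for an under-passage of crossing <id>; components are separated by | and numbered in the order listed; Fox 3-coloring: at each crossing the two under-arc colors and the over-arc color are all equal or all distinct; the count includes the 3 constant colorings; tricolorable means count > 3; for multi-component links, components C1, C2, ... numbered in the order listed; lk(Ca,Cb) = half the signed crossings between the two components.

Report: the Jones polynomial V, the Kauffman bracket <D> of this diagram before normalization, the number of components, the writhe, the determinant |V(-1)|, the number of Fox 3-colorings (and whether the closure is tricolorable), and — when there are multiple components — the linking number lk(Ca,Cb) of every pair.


Jones polynomial: V(x) = x^(-9/2) - x^(-5/2) - x^(-3/2) - x^(-1/2)
<D> = -A^-10 - A^-6 - A^-2 + A^6; writhe -4
components 2, writhe -4 (6 crossings)
linking number lk(C1,C2) = 0
3-colorings: 27 of 3^6, det 0 — tricolorable
note: every pair of the 2 components has lk = 0


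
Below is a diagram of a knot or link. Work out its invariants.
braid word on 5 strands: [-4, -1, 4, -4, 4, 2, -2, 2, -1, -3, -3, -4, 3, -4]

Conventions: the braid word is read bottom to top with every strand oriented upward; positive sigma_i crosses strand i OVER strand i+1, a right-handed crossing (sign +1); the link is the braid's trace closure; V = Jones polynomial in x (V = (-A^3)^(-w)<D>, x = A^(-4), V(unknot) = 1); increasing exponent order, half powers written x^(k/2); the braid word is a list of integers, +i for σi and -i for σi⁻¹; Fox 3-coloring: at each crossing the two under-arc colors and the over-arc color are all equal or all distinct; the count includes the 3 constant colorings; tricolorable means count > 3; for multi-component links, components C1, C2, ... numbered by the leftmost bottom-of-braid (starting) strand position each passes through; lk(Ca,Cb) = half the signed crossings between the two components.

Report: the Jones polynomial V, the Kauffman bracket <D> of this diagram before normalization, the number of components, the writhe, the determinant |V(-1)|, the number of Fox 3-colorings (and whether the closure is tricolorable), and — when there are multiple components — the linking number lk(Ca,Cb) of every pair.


V(x) = x^-7 + 2x^-5 - x^-4 + 2x^-3 - x^-2 + x^-1
bracket: A^-8 - A^-4 + 2 - A^4 + 2A^8 + A^16, w = -4
3 components, writhe -4, over 14 crossings
lk(C1,C2) = -1
linking number lk(C1,C3) = -2
lk(C2,C3): 0
det 8, colorings 3 of 3^14 — not tricolorable
observation: span 6 respects span(V) <= c + mu - 1 = 16 for this 3-component diagram


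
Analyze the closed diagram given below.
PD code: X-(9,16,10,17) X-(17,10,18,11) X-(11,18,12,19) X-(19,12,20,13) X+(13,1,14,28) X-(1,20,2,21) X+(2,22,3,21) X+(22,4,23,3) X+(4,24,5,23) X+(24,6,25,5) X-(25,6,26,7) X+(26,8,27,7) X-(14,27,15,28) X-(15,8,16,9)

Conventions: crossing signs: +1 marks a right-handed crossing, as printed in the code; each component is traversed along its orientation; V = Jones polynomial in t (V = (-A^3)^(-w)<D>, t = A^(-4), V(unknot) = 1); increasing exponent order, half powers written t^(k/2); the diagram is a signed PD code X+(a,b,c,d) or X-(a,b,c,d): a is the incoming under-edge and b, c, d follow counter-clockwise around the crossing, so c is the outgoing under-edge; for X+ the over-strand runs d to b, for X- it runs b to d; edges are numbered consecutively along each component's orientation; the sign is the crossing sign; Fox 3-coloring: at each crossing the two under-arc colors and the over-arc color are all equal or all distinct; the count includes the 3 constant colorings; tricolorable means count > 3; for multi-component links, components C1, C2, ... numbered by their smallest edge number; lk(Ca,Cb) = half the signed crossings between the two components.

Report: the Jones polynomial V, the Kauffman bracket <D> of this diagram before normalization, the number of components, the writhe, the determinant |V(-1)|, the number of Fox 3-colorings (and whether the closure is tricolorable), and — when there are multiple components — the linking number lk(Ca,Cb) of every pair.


Jones polynomial: V(t) = -t^-6 + t^-5 - 2t^-4 + 3t^-3 - 2t^-2 + 3t^-1 - 1 + t - t^2
<D> = -A^-14 + A^-10 - A^-6 + 3A^-2 - 2A^2 + 3A^6 - 2A^10 + A^14 - A^18; writhe -2
components 1, writhe -2 (14 crossings)
3-colorings: 9 of 3^14, det 15 — tricolorable
note: the span of V is 8, forcing >= 8 crossings in any diagram


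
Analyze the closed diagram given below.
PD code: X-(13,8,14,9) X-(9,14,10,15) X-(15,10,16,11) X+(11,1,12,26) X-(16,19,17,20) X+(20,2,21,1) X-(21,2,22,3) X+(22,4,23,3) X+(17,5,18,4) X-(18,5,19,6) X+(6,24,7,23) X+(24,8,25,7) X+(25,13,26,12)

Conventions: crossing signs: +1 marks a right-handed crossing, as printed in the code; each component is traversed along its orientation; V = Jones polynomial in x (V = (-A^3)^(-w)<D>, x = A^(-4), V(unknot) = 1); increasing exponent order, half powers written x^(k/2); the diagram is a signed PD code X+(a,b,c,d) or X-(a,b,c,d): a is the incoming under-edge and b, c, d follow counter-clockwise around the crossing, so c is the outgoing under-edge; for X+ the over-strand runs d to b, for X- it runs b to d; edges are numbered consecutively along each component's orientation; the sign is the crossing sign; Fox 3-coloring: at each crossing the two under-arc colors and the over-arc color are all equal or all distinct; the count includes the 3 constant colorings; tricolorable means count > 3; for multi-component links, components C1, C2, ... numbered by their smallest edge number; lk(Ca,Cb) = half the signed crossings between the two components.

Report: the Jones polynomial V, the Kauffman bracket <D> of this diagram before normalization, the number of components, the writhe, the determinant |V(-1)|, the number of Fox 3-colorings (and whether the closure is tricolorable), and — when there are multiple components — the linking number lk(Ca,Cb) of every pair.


Jones polynomial: V(x) = -x^-1 + 2 - x + 2x^2 - x^3 + x^4 - x^5
<D> = A^-17 - A^-13 + A^-9 - 2A^-5 + A^-1 - 2A^3 + A^7; writhe +1
components 1, writhe +1 (13 crossings)
3-colorings: 9 of 3^13, det 9 — tricolorable
note: det 9 = |V(-1)|; divisible by 3, so tricolorable


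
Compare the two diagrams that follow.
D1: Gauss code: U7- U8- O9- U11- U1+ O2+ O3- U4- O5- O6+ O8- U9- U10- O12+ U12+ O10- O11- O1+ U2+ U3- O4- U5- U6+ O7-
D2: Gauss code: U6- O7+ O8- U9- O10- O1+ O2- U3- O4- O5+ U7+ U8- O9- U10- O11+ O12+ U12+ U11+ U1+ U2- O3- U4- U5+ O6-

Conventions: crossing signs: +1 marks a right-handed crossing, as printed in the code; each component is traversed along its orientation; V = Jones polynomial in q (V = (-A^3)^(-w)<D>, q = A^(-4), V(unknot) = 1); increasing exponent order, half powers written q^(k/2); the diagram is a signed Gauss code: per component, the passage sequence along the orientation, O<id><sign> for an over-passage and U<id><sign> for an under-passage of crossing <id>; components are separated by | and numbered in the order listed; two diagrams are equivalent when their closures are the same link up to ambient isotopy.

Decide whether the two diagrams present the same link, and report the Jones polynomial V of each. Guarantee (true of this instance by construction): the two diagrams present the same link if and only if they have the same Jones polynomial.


equivalent: yes
V(D1) = -q^-4 + q^-3 + q^-1  (w -4, c 12, <D> = A^-8 + 1 - A^4)
V(D2) = -q^-4 + q^-3 + q^-1  (w -2, c 12, <D> = A^-2 + A^6 - A^10)
why: Reidemeister moves carry D1 (12 crossings) to D2 (12)


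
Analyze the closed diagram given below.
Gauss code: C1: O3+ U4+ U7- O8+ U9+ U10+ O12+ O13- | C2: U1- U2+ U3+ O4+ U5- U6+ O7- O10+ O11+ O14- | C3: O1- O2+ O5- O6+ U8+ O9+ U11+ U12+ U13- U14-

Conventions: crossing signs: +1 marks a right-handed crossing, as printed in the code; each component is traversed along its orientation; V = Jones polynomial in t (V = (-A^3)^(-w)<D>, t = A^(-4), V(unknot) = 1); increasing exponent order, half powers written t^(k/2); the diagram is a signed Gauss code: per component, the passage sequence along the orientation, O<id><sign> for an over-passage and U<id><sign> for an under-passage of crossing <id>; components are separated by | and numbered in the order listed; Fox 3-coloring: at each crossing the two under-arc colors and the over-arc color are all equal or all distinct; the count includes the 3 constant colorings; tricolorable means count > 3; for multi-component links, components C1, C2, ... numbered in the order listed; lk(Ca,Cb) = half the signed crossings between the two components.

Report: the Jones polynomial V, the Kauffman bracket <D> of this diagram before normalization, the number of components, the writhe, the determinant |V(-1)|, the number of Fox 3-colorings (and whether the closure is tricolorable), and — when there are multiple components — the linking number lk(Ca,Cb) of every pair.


V = t + 2t^3 + t^5
<D> = A^-8 + 2 + A^8 (w = +4)
3 components over 14 crossings, w = +4
lk(C1,C2): +1
lk(C1,C3) = +1
linking number lk(C2,C3) = 0
3 Fox colorings among 3^14, |V(-1)| = 4: not tricolorable
why: the 3 component pairs carry total linking +2


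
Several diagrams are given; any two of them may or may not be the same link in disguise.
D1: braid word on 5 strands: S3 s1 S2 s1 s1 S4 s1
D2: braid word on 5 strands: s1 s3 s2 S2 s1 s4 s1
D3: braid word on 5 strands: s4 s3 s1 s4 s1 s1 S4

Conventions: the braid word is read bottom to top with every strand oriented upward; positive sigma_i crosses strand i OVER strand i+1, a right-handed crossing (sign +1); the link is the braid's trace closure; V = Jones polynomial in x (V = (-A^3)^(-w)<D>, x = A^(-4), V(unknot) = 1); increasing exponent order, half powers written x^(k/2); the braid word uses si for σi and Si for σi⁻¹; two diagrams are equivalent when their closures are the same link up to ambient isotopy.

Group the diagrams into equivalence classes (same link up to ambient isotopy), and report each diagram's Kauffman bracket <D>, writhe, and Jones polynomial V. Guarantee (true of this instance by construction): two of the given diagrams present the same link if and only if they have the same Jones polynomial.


equivalence classes: {D1} | {D2, D3}
D1 (bracket A^-19 - A^-15 + A^-11 + A^-3; 7 crossings at w = +1): V = -x^(3/2) - x^(7/2) + x^(9/2) - x^(11/2)
V(D2) = -x^(1/2) - x^(3/2) - x^(5/2) + x^(9/2)  [7 crossings, <D> = -A^-3 + A^5 + A^9 + A^13, w = +5]
V(D3) = -x^(1/2) - x^(3/2) - x^(5/2) + x^(9/2)  (w +5, c 7, <D> = -A^-3 + A^5 + A^9 + A^13)
observation: 2 values of V(x) split the 3 diagrams


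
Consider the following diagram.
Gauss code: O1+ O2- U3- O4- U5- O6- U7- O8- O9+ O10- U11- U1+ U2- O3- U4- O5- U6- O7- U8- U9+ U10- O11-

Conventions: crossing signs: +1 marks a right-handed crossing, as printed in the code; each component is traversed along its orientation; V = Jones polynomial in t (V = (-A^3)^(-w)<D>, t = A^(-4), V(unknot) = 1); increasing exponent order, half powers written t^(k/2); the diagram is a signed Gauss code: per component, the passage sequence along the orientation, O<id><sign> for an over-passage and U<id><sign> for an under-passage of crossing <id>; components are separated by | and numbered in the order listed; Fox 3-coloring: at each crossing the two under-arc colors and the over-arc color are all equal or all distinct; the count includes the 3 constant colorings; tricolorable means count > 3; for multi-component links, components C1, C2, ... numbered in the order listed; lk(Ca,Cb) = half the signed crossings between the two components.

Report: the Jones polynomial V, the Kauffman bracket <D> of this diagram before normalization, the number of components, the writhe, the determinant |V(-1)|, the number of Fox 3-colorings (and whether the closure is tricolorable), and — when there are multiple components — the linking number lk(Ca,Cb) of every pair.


V(t) = -t^-10 + t^-9 - t^-8 + t^-7 - t^-6 + t^-5 + t^-3
bracket: -A^-9 - A^-1 + A^3 - A^7 + A^11 - A^15 + A^19, w = -7
1 component, writhe -7, over 11 crossings
det 7, colorings 3 of 3^11 — not tricolorable
observation: w = -7 shifts under R1 moves; the (-A^3)^(7) factor cancels that in V
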